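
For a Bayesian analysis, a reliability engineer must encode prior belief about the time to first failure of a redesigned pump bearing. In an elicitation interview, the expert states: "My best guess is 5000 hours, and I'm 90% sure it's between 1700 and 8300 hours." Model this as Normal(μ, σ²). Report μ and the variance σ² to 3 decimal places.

A symmetric 90% interval runs μ ± z·σ with z = 1.645.
Half-width = 3300, so σ = 3300/1.645 = 2006.2575 and σ² = 4025069.338.
μ is the stated best guess, 5000.000.

μ = 5000.000, σ² = 4025069.338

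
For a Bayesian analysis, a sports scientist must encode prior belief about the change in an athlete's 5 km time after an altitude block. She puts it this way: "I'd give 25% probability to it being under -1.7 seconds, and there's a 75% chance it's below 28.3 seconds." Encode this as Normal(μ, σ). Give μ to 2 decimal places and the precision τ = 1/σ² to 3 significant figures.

μ = 13.30, τ = 0.00202

For Normal(μ,σ), the p-quantile is μ + z_p·σ. Here z_{0.25} = -0.6745, z_{0.75} = 0.6745.
So -1.7 = μ − 0.6745σ and 28.3 = μ + 0.6745σ.
Subtracting: σ = (28.3 − -1.7)/(0.6745 − (-0.6745)) = 22.24.
Then μ = -1.7 − (-0.6745)·22.24 = 13.30.
Precision τ = 1/σ² = 1/22.24² = 0.00202.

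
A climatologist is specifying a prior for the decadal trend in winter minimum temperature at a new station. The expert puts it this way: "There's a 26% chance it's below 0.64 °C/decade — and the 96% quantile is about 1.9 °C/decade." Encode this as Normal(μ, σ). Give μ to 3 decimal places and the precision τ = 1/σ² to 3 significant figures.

μ = 0.979, τ = 3.61

For Normal(μ,σ), the p-quantile is μ + z_p·σ. Here z_{0.26} = -0.6433, z_{0.96} = 1.751.
So 0.64 = μ − 0.6433σ and 1.9 = μ + 1.751σ.
Subtracting: σ = (1.9 − 0.64)/(1.751 − (-0.6433)) = 0.526.
Then μ = 0.64 − (-0.6433)·0.526 = 0.979.
Precision τ = 1/σ² = 1/0.5263² = 3.61.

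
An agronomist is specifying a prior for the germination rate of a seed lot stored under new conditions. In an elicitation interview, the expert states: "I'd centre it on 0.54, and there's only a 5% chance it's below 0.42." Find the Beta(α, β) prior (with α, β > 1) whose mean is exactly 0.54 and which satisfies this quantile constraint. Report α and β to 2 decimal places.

α ≈ 25.15, β ≈ 21.42

With mean 0.54 fixed, write α = 0.54s, β = 0.46s where s = α+β.
Need P(θ < 0.42) = 0.05 under Beta(0.54s, 0.46s). Normal approximation: (q−m)/√(m(1−m)/s) ≈ z_{0.05} = -1.64, so s ≈ 0.54·0.46·(-1.64)²/(0.42−0.54)² = 46.7.
At s = 46.7: P(θ<0.42) ≈ 0.050. Adjusting to match 0.05 gives s ≈ 46.57.
So α = 0.54·46.57 ≈ 25.15, β = 0.46·46.57 ≈ 21.42.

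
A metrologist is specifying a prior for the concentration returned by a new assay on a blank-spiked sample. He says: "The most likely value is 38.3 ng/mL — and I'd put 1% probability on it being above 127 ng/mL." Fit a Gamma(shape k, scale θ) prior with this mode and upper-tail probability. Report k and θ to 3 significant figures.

k ≈ 4.06, θ ≈ 12.5

Gamma(k,θ) with k>1 has mode (k−1)θ, so θ = 38.3/(k−1).
Need P(X < 127) = 0.99 with θ tied to k this way. Start at k = 2, θ = 38.3: P(X<127) ≈ 0.843.
Too low — raise k to concentrate. Iterating converges to k ≈ 4.06.
Then θ = 38.3/(4.06−1) ≈ 12.5.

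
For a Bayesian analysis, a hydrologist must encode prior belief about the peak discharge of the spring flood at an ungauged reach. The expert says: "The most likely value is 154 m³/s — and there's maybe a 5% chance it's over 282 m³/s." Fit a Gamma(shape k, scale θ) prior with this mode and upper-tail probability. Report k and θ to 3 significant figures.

k ≈ 8.61, θ ≈ 20.2

Gamma(k,θ) with k>1 has mode (k−1)θ, so θ = 154/(k−1).
Need P(X < 282) = 0.95 with θ tied to k this way. Start at k = 2, θ = 154: P(X<282) ≈ 0.546.
Too low — raise k to concentrate. Iterating converges to k ≈ 8.61.
Then θ = 154/(8.61−1) ≈ 20.2.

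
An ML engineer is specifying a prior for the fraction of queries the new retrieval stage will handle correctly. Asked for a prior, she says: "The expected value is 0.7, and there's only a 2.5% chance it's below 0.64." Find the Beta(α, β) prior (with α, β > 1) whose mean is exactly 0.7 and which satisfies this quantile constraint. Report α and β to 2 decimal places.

With mean 0.7 fixed, write α = 0.7s, β = 0.3s where s = α+β.
Need P(θ < 0.64) = 0.025 under Beta(0.7s, 0.3s). Normal approximation: (q−m)/√(m(1−m)/s) ≈ z_{0.025} = -1.96, so s ≈ 0.7·0.3·(-1.96)²/(0.64−0.7)² = 224.1.
At s = 224.1: P(θ<0.64) ≈ 0.028. Adjusting to match 0.025 gives s ≈ 235.07.
So α = 0.7·235.07 ≈ 164.55, β = 0.3·235.07 ≈ 70.52.

α ≈ 164.55, β ≈ 70.52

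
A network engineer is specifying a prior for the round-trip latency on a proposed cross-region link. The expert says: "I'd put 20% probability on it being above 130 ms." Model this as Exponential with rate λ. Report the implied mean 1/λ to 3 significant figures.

mean ≈ 80.8 ms

P(T > 130.0) = e^(−λ·130.0) = 0.2, so λ = −ln(0.2)/130.0 = 0.0124.
Mean = 1/λ = 80.8 ms.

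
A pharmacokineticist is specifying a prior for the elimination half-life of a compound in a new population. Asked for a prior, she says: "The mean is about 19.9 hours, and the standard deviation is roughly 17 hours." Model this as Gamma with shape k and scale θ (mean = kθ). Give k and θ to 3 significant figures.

For Gamma(k, scale θ): mean = kθ, variance = kθ², so CV = 1/√k.
CV = SD/mean = 17/19.9 = 0.8543, hence k = 1/CV² = 1.37.
Then θ = mean/k = 19.9/1.37 = 14.5.

k ≈ 1.37, θ ≈ 14.5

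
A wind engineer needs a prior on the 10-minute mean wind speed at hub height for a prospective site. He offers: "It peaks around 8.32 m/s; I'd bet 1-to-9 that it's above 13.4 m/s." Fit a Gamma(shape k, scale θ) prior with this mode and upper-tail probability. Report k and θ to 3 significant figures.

Gamma(k,θ) with k>1 has mode (k−1)θ, so θ = 8.32/(k−1).
Need P(X < 13.4) = 0.9 with θ tied to k this way. Start at k = 2, θ = 8.32: P(X<13.4) ≈ 0.478.
Too low — raise k to concentrate. Iterating converges to k ≈ 9.28.
Then θ = 8.32/(9.28−1) ≈ 1.

k ≈ 9.28, θ ≈ 1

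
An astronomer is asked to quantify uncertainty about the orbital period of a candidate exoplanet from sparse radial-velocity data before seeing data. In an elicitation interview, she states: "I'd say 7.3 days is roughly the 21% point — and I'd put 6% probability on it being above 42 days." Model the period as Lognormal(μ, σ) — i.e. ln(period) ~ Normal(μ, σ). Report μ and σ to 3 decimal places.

μ ≈ 2.585, σ ≈ 0.741

If T ~ Lognormal(μ,σ) then ln T ~ Normal(μ,σ), so the p-quantile of ln T is μ + z_p·σ.
ln(7.3) = 1.988 and ln(42) = 3.738; z_{0.21} = -0.8064, z_{0.94} = 1.555.
σ = (3.738 − 1.988)/(1.555 − (-0.8064)) = 0.741.
μ = 1.988 − (-0.8064)·0.741 = 2.585.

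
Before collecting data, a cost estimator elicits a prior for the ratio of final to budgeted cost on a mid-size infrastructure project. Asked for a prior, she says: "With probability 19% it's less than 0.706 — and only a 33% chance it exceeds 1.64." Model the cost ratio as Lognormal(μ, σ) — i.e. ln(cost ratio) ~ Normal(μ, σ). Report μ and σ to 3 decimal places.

μ ≈ 0.213, σ ≈ 0.640

If T ~ Lognormal(μ,σ) then ln T ~ Normal(μ,σ), so the p-quantile of ln T is μ + z_p·σ.
ln(0.706) = -0.3481 and ln(1.64) = 0.4947; z_{0.19} = -0.8779, z_{0.67} = 0.4399.
σ = (0.4947 − -0.3481)/(0.4399 − (-0.8779)) = 0.640.
μ = -0.3481 − (-0.8779)·0.640 = 0.213.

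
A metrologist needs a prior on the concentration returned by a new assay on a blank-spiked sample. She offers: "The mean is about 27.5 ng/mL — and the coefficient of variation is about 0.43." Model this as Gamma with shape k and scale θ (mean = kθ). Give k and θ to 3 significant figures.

k ≈ 5.41, θ ≈ 5.08

For Gamma(k, scale θ): mean = kθ, variance = kθ², so CV = 1/√k.
CV = 0.43, hence k = 1/CV² = 5.41.
Then θ = mean/k = 27.5/5.41 = 5.08.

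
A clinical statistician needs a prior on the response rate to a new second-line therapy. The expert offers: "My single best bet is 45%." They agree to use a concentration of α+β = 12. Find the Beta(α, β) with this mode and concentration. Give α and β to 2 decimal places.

α = 5.50, β = 6.50

For α,β > 1 the Beta mode is (α−1)/(α+β−2). With α+β = 12, the mode is (α−1)/10.
Set (α−1)/10 = 0.45 → α = 1 + 0.45·10 = 5.50.
β = 12 − α = 6.50.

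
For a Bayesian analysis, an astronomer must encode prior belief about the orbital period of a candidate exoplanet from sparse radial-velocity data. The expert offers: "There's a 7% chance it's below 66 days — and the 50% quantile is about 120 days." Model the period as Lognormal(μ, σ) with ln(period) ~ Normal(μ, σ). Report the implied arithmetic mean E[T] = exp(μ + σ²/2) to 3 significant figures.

E[T] ≈ 130 days

If T ~ Lognormal(μ,σ) then ln T ~ Normal(μ,σ), so the p-quantile of ln T is μ + z_p·σ.
ln(66) = 4.19 and ln(120) = 4.787; z_{0.07} = -1.476, z_{0.5} = 0.
σ = (4.787 − 4.19)/(0 − (-1.476)) = 0.405.
μ = 4.19 − (-1.476)·0.405 = 4.787.
E[T] = exp(μ + σ²/2) = exp(4.787 + 0.0821) = 130 days.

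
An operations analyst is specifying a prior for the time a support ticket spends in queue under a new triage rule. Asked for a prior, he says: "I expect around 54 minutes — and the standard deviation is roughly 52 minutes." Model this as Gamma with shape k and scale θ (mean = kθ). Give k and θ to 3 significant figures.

k ≈ 1.08, θ ≈ 50.1

For Gamma(k, scale θ): mean = kθ, variance = kθ², so CV = 1/√k.
CV = SD/mean = 52/54 = 0.963, hence k = 1/CV² = 1.08.
Then θ = mean/k = 54/1.08 = 50.1.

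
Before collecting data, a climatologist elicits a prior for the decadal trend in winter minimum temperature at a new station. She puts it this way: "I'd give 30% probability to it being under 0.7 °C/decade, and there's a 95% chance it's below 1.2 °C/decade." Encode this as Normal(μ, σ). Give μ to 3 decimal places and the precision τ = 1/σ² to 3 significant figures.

The p-quantile of Normal(μ,σ) is μ + z_p·σ, with z_{0.3} = -0.5244 and z_{0.95} = 1.645.
Eliminate σ: μ = (z₂·x₁ − z₁·x₂)/(z₂ − z₁) = (1.645·0.7 − (-0.5244)·1.2)/2.169 = 0.821.
Then σ = (x₂ − x₁)/(z₂ − z₁) = (1.2 − 0.7)/2.169 = 0.230.
Precision τ = 1/σ² = 1/0.2305² = 18.8.

μ = 0.821, τ = 18.8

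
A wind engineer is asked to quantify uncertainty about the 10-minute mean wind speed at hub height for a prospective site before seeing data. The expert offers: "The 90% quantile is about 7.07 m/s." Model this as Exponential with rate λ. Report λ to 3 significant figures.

λ ≈ 0.326

P(T < 7.07) = 1 − e^(−λ·7.07) = 0.9, so λ = −ln(1−0.9)/7.07 = −ln(0.1)/7.07 = 0.326.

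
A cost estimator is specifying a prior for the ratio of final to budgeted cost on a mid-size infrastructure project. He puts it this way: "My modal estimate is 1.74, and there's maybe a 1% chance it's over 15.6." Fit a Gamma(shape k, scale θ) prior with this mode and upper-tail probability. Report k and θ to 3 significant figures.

k ≈ 1.67, θ ≈ 2.6

Gamma(k,θ) with k>1 has mode (k−1)θ, so θ = 1.74/(k−1).
Need P(X < 15.6) = 0.99 with θ tied to k this way. Start at k = 2, θ = 1.74: P(X<15.6) ≈ 0.999.
Too high — lower k to spread out. Iterating converges to k ≈ 1.67.
Then θ = 1.74/(1.67−1) ≈ 2.6.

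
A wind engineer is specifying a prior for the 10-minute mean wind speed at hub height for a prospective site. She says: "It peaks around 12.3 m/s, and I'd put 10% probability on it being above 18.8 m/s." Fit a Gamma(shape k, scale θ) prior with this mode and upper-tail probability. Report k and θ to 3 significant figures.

k ≈ 11.4, θ ≈ 1.19

Gamma(k,θ) with k>1 has mode (k−1)θ, so θ = 12.3/(k−1).
Need P(X < 18.8) = 0.9 with θ tied to k this way. Start at k = 2, θ = 12.3: P(X<18.8) ≈ 0.452.
Too low — raise k to concentrate. Iterating converges to k ≈ 11.4.
Then θ = 12.3/(11.4−1) ≈ 1.19.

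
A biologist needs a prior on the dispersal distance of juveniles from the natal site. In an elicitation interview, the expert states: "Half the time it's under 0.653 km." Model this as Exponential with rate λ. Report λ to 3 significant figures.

Exponential median = ln 2 / λ, so λ = ln 2 / 0.653 = 1.06.

λ ≈ 1.06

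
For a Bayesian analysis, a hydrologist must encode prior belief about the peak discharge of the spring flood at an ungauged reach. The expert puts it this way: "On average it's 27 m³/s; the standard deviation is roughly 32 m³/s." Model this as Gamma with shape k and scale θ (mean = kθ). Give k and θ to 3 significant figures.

k ≈ 0.712, θ ≈ 37.9

For Gamma(k, scale θ): mean = kθ, variance = kθ², so CV = 1/√k.
CV = SD/mean = 32/27 = 1.185, hence k = 1/CV² = 0.712.
Then θ = mean/k = 27/0.712 = 37.9.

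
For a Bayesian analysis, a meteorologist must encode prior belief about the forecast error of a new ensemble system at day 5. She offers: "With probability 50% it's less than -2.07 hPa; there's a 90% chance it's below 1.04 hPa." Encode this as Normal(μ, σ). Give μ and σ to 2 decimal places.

μ = -2.07, σ = 2.43

The p-quantile of Normal(μ,σ) is μ + z_p·σ, with z_{0.5} = 0 and z_{0.9} = 1.282.
Eliminate σ: μ = (z₂·x₁ − z₁·x₂)/(z₂ − z₁) = (1.282·-2.07 − (0)·1.04)/1.282 = -2.07.
Then σ = (x₂ − x₁)/(z₂ − z₁) = (1.04 − -2.07)/1.282 = 2.43.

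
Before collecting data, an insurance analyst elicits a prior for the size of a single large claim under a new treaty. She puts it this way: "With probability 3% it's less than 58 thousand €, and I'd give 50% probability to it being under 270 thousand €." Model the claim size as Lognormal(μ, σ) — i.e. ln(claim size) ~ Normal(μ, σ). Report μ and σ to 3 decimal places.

μ ≈ 5.598, σ ≈ 0.818

If T ~ Lognormal(μ,σ) then ln T ~ Normal(μ,σ), so the p-quantile of ln T is μ + z_p·σ.
ln(58) = 4.06 and ln(270) = 5.598; z_{0.03} = -1.881, z_{0.5} = 0.
σ = (5.598 − 4.06)/(0 − (-1.881)) = 0.818.
μ = 4.06 − (-1.881)·0.818 = 5.598.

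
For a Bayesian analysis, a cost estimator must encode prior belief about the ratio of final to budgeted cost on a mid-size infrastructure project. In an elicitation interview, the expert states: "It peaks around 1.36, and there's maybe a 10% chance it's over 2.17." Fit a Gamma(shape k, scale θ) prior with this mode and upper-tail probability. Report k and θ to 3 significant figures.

Gamma(k,θ) with k>1 has mode (k−1)θ, so θ = 1.36/(k−1).
Need P(X < 2.17) = 0.9 with θ tied to k this way. Start at k = 2, θ = 1.36: P(X<2.17) ≈ 0.474.
Too low — raise k to concentrate. Iterating converges to k ≈ 9.6.
Then θ = 1.36/(9.6−1) ≈ 0.158.

k ≈ 9.6, θ ≈ 0.158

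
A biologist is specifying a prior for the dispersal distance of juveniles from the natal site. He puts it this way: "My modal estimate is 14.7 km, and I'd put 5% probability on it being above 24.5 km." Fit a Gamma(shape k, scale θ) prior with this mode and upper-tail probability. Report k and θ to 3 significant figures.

Gamma(k,θ) with k>1 has mode (k−1)θ, so θ = 14.7/(k−1).
Need P(X < 24.5) = 0.95 with θ tied to k this way. Start at k = 2, θ = 14.7: P(X<24.5) ≈ 0.496.
Too low — raise k to concentrate. Iterating converges to k ≈ 11.7.
Then θ = 14.7/(11.7−1) ≈ 1.37.

k ≈ 11.7, θ ≈ 1.37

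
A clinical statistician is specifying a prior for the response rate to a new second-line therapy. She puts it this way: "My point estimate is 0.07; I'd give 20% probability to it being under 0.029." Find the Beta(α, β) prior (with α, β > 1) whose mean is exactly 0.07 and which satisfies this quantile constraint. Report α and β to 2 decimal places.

α ≈ 1.89, β ≈ 25.15

With mean 0.07 fixed, write α = 0.07s, β = 0.93s where s = α+β.
Need P(θ < 0.029) = 0.2 under Beta(0.07s, 0.93s). Normal approximation: (q−m)/√(m(1−m)/s) ≈ z_{0.2} = -0.842, so s ≈ 0.07·0.93·(-0.842)²/(0.029−0.07)² = 27.4.
At s = 27.4: P(θ<0.029) ≈ 0.197. Adjusting to match 0.2 gives s ≈ 27.05.
So α = 0.07·27.05 ≈ 1.89, β = 0.93·27.05 ≈ 25.15.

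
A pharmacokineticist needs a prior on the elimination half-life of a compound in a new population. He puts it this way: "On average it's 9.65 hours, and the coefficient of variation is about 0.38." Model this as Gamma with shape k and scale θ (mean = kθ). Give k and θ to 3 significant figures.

For Gamma(k, scale θ): mean = kθ, variance = kθ², so CV = 1/√k.
CV = 0.38, hence k = 1/CV² = 6.93.
Then θ = mean/k = 9.65/6.93 = 1.39.

k ≈ 6.93, θ ≈ 1.39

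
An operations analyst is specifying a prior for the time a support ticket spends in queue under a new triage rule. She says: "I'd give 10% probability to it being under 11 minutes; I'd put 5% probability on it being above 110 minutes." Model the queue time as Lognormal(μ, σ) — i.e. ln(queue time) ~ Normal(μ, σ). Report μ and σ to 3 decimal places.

μ ≈ 3.406, σ ≈ 0.787

If T ~ Lognormal(μ,σ) then ln T ~ Normal(μ,σ), so the p-quantile of ln T is μ + z_p·σ.
ln(11) = 2.398 and ln(110) = 4.7; z_{0.1} = -1.282, z_{0.95} = 1.645.
σ = (4.7 − 2.398)/(1.645 − (-1.282)) = 0.787.
μ = 2.398 − (-1.282)·0.787 = 3.406.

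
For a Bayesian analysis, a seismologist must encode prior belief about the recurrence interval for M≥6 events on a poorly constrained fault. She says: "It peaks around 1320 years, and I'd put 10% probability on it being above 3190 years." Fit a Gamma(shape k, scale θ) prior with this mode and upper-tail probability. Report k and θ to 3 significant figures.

Gamma(k,θ) with k>1 has mode (k−1)θ, so θ = 1320/(k−1).
Need P(X < 3190) = 0.9 with θ tied to k this way. Start at k = 2, θ = 1320: P(X<3190) ≈ 0.695.
Too low — raise k to concentrate. Iterating converges to k ≈ 3.47.
Then θ = 1320/(3.47−1) ≈ 535.

k ≈ 3.47, θ ≈ 535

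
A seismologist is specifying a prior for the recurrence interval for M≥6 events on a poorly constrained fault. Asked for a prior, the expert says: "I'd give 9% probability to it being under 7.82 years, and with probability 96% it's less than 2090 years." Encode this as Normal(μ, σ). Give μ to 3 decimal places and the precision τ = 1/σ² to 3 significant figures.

The p-quantile of Normal(μ,σ) is μ + z_p·σ, with z_{0.09} = -1.341 and z_{0.96} = 1.751.
Eliminate σ: μ = (z₂·x₁ − z₁·x₂)/(z₂ − z₁) = (1.751·7.82 − (-1.341)·2090)/3.091 = 910.859.
Then σ = (x₂ − x₁)/(z₂ − z₁) = (2090 − 7.82)/3.091 = 673.531.
Precision τ = 1/σ² = 1/673.5² = 2.2e-06.

μ = 910.859, τ = 2.2e-06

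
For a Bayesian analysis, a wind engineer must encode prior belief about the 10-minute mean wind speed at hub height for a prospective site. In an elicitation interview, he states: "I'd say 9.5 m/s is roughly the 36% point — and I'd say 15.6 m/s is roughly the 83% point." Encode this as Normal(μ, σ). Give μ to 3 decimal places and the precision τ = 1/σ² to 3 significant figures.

For Normal(μ,σ), the p-quantile is μ + z_p·σ. Here z_{0.36} = -0.3585, z_{0.83} = 0.9542.
So 9.5 = μ − 0.3585σ and 15.6 = μ + 0.9542σ.
Subtracting: σ = (15.6 − 9.5)/(0.9542 − (-0.3585)) = 4.647.
Then μ = 9.5 − (-0.3585)·4.647 = 11.166.
Precision τ = 1/σ² = 1/4.647² = 0.0463.

μ = 11.166, τ = 0.0463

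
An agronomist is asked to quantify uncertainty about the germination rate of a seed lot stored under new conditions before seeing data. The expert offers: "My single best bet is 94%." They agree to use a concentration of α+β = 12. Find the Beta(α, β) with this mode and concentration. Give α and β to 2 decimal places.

For α,β > 1 the Beta mode is (α−1)/(α+β−2). With α+β = 12, the mode is (α−1)/10.
Set (α−1)/10 = 0.94 → α = 1 + 0.94·10 = 10.40.
β = 12 − α = 1.60.

α = 10.40, β = 1.60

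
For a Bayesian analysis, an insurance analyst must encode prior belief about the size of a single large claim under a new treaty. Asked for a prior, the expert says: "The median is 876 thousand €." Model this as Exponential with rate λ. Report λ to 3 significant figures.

λ ≈ 0.000791

Exponential median = ln 2 / λ, so λ = ln 2 / 876.0 = 0.000791.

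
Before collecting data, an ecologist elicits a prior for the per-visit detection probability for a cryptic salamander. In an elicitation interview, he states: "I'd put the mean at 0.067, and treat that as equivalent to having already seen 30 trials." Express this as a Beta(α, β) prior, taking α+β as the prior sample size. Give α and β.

α = 2.01, β = 27.99

Under the effective-sample-size interpretation, Beta(α, β) has prior mean α/(α+β) and prior sample size α+β.
So α+β = 30 and α/(α+β) = 0.067, giving α = 0.067·30 = 2.01 and β = 30 − 2.01 = 27.99.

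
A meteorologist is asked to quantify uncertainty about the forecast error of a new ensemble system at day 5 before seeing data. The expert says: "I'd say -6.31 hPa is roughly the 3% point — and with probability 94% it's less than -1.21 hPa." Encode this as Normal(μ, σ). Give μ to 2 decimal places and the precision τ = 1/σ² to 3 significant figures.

μ = -3.52, τ = 0.454

For Normal(μ,σ), the p-quantile is μ + z_p·σ. Here z_{0.03} = -1.881, z_{0.94} = 1.555.
So -6.31 = μ − 1.881σ and -1.21 = μ + 1.555σ.
Subtracting: σ = (-1.21 − -6.31)/(1.555 − (-1.881)) = 1.48.
Then μ = -6.31 − (-1.881)·1.48 = -3.52.
Precision τ = 1/σ² = 1/1.484² = 0.454.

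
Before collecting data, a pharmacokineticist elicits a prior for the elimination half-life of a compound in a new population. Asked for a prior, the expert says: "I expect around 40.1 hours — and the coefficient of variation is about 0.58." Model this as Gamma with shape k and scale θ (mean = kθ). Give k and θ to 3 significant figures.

k ≈ 2.97, θ ≈ 13.5

For Gamma(k, scale θ): mean = kθ, variance = kθ², so CV = 1/√k.
CV = 0.58, hence k = 1/CV² = 2.97.
Then θ = mean/k = 40.1/2.97 = 13.5.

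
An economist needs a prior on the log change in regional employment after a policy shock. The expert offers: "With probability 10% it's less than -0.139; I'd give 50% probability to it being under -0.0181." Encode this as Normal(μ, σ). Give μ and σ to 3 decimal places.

μ = -0.018, σ = 0.094

The p-quantile of Normal(μ,σ) is μ + z_p·σ, with z_{0.1} = -1.282 and z_{0.5} = 0.
Eliminate σ: μ = (z₂·x₁ − z₁·x₂)/(z₂ − z₁) = (0·-0.139 − (-1.282)·-0.0181)/1.282 = -0.018.
Then σ = (x₂ − x₁)/(z₂ − z₁) = (-0.0181 − -0.139)/1.282 = 0.094.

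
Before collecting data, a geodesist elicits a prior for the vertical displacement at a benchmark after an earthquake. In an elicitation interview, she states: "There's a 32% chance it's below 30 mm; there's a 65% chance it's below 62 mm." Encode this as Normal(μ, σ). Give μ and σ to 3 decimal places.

For Normal(μ,σ), the p-quantile is μ + z_p·σ. Here z_{0.32} = -0.4677, z_{0.65} = 0.3853.
So 30 = μ − 0.4677σ and 62 = μ + 0.3853σ.
Subtracting: σ = (62 − 30)/(0.3853 − (-0.4677)) = 37.514.
Then μ = 30 − (-0.4677)·37.514 = 47.545.

μ = 47.545, σ = 37.514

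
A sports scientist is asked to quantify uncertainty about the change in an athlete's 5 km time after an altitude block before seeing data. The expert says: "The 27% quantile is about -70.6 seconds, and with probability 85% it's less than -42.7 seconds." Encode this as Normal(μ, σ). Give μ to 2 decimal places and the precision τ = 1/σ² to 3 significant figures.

The p-quantile of Normal(μ,σ) is μ + z_p·σ, with z_{0.27} = -0.6128 and z_{0.85} = 1.036.
Eliminate σ: μ = (z₂·x₁ − z₁·x₂)/(z₂ − z₁) = (1.036·-70.6 − (-0.6128)·-42.7)/1.649 = -60.23.
Then σ = (x₂ − x₁)/(z₂ − z₁) = (-42.7 − -70.6)/1.649 = 16.92.
Precision τ = 1/σ² = 1/16.92² = 0.00349.

μ = -60.23, τ = 0.00349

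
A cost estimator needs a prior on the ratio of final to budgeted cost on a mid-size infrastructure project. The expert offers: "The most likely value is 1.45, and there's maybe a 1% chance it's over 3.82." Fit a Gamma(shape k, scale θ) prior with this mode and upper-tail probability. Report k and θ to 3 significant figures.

k ≈ 5.94, θ ≈ 0.293

Gamma(k,θ) with k>1 has mode (k−1)θ, so θ = 1.45/(k−1).
Need P(X < 3.82) = 0.99 with θ tied to k this way. Start at k = 2, θ = 1.45: P(X<3.82) ≈ 0.739.
Too low — raise k to concentrate. Iterating converges to k ≈ 5.94.
Then θ = 1.45/(5.94−1) ≈ 0.293.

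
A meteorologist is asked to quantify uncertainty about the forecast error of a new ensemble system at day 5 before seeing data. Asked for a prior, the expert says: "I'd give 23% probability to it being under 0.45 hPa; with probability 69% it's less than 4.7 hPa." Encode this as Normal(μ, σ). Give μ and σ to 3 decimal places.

The p-quantile of Normal(μ,σ) is μ + z_p·σ, with z_{0.23} = -0.7388 and z_{0.69} = 0.4959.
Eliminate σ: μ = (z₂·x₁ − z₁·x₂)/(z₂ − z₁) = (0.4959·0.45 − (-0.7388)·4.7)/1.235 = 2.993.
Then σ = (x₂ − x₁)/(z₂ − z₁) = (4.7 − 0.45)/1.235 = 3.442.

μ = 2.993, σ = 3.442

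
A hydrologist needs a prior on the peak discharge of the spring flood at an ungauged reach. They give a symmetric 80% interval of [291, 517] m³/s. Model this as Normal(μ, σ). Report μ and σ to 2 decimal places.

A symmetric 80% interval runs μ ± z·σ with z = 1.282.
Half-width = 113, so σ = 113/1.282 = 88.17.
μ is the interval midpoint, 404.00.

μ = 404.00, σ = 88.17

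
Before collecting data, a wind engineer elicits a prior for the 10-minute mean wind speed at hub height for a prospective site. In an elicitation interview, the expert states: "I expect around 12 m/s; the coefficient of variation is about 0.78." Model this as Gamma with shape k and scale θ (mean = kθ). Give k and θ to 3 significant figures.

For Gamma(k, scale θ): mean = kθ, variance = kθ², so CV = 1/√k.
CV = 0.78, hence k = 1/CV² = 1.64.
Then θ = mean/k = 12/1.64 = 7.3.

k ≈ 1.64, θ ≈ 7.3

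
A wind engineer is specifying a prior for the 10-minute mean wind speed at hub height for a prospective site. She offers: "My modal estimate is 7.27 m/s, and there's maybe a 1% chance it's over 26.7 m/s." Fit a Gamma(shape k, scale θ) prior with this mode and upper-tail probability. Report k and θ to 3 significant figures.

k ≈ 3.53, θ ≈ 2.88

Gamma(k,θ) with k>1 has mode (k−1)θ, so θ = 7.27/(k−1).
Need P(X < 26.7) = 0.99 with θ tied to k this way. Start at k = 2, θ = 7.27: P(X<26.7) ≈ 0.881.
Too low — raise k to concentrate. Iterating converges to k ≈ 3.53.
Then θ = 7.27/(3.53−1) ≈ 2.88.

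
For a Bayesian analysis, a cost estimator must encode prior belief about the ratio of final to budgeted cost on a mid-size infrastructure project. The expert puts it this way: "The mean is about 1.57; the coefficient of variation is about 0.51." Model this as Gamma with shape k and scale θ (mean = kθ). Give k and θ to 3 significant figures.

For Gamma(k, scale θ): mean = kθ, variance = kθ², so CV = 1/√k.
CV = 0.51, hence k = 1/CV² = 3.84.
Then θ = mean/k = 1.57/3.84 = 0.408.

k ≈ 3.84, θ ≈ 0.408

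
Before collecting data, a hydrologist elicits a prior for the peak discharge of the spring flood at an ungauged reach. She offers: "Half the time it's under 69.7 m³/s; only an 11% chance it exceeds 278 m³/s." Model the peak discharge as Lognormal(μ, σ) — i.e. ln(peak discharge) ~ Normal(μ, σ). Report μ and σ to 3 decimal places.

μ ≈ 4.244, σ ≈ 1.128

If T ~ Lognormal(μ,σ) then ln T ~ Normal(μ,σ), so the p-quantile of ln T is μ + z_p·σ.
ln(69.7) = 4.244 and ln(278) = 5.628; z_{0.5} = 0, z_{0.89} = 1.227.
σ = (5.628 − 4.244)/(1.227 − (0)) = 1.128.
μ = 4.244 − (0)·1.128 = 4.244.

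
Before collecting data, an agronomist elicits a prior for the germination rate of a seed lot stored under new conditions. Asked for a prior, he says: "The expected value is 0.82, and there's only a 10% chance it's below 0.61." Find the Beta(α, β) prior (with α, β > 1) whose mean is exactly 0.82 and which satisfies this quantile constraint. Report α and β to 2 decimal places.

With mean 0.82 fixed, write α = 0.82s, β = 0.18s where s = α+β.
Need P(θ < 0.61) = 0.1 under Beta(0.82s, 0.18s). Normal approximation: (q−m)/√(m(1−m)/s) ≈ z_{0.1} = -1.28, so s ≈ 0.82·0.18·(-1.28)²/(0.61−0.82)² = 5.5.
At s = 5.5: P(θ<0.61) ≈ 0.106. Adjusting to match 0.1 gives s ≈ 5.93.
So α = 0.82·5.93 ≈ 4.86, β = 0.18·5.93 ≈ 1.07.

α ≈ 4.86, β ≈ 1.07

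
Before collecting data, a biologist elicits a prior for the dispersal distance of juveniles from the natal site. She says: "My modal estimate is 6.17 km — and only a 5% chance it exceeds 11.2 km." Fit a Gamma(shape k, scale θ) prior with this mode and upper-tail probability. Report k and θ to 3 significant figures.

Gamma(k,θ) with k>1 has mode (k−1)θ, so θ = 6.17/(k−1).
Need P(X < 11.2) = 0.95 with θ tied to k this way. Start at k = 2, θ = 6.17: P(X<11.2) ≈ 0.542.
Too low — raise k to concentrate. Iterating converges to k ≈ 8.84.
Then θ = 6.17/(8.84−1) ≈ 0.787.

k ≈ 8.84, θ ≈ 0.787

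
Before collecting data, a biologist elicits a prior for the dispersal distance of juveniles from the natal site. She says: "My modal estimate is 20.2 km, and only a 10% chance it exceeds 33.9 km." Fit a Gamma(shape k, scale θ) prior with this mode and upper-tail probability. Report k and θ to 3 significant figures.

k ≈ 8.05, θ ≈ 2.86

Gamma(k,θ) with k>1 has mode (k−1)θ, so θ = 20.2/(k−1).
Need P(X < 33.9) = 0.9 with θ tied to k this way. Start at k = 2, θ = 20.2: P(X<33.9) ≈ 0.500.
Too low — raise k to concentrate. Iterating converges to k ≈ 8.05.
Then θ = 20.2/(8.05−1) ≈ 2.86.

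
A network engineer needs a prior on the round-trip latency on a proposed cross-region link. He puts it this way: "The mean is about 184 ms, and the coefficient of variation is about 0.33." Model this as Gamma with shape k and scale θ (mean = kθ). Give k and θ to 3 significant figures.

For Gamma(k, scale θ): mean = kθ, variance = kθ², so CV = 1/√k.
CV = 0.33, hence k = 1/CV² = 9.18.
Then θ = mean/k = 184/9.18 = 20.

k ≈ 9.18, θ ≈ 20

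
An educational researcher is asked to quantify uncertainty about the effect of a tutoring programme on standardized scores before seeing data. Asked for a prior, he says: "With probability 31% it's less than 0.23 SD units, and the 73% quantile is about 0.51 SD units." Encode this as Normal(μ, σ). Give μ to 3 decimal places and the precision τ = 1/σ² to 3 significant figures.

The p-quantile of Normal(μ,σ) is μ + z_p·σ, with z_{0.31} = -0.4959 and z_{0.73} = 0.6128.
Eliminate σ: μ = (z₂·x₁ − z₁·x₂)/(z₂ − z₁) = (0.6128·0.23 − (-0.4959)·0.51)/1.109 = 0.355.
Then σ = (x₂ − x₁)/(z₂ − z₁) = (0.51 − 0.23)/1.109 = 0.253.
Precision τ = 1/σ² = 1/0.2526² = 15.7.

μ = 0.355, τ = 15.7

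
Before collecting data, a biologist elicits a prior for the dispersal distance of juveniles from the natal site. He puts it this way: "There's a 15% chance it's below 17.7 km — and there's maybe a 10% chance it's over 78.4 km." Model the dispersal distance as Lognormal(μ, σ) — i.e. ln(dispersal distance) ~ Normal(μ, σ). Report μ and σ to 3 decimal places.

μ ≈ 3.539, σ ≈ 0.642

If T ~ Lognormal(μ,σ) then ln T ~ Normal(μ,σ), so the p-quantile of ln T is μ + z_p·σ.
ln(17.7) = 2.874 and ln(78.4) = 4.362; z_{0.15} = -1.036, z_{0.9} = 1.282.
σ = (4.362 − 2.874)/(1.282 − (-1.036)) = 0.642.
μ = 2.874 − (-1.036)·0.642 = 3.539.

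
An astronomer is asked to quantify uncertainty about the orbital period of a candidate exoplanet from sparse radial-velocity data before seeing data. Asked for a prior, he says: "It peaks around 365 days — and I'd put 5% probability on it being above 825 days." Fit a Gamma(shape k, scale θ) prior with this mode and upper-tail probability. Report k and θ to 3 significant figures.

Gamma(k,θ) with k>1 has mode (k−1)θ, so θ = 365/(k−1).
Need P(X < 825) = 0.95 with θ tied to k this way. Start at k = 2, θ = 365: P(X<825) ≈ 0.660.
Too low — raise k to concentrate. Iterating converges to k ≈ 5.13.
Then θ = 365/(5.13−1) ≈ 88.4.

k ≈ 5.13, θ ≈ 88.4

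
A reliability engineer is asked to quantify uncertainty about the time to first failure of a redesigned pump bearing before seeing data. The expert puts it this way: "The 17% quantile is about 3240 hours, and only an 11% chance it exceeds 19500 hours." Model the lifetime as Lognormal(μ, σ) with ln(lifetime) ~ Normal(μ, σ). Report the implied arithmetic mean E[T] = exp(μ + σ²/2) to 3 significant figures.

E[T] ≈ 9970 hours

If T ~ Lognormal(μ,σ) then ln T ~ Normal(μ,σ), so the p-quantile of ln T is μ + z_p·σ.
ln(3240) = 8.083 and ln(19500) = 9.878; z_{0.17} = -0.9542, z_{0.89} = 1.227.
σ = (9.878 − 8.083)/(1.227 − (-0.9542)) = 0.823.
μ = 8.083 − (-0.9542)·0.823 = 8.869.
E[T] = exp(μ + σ²/2) = exp(8.869 + 0.3387) = 9970 hours.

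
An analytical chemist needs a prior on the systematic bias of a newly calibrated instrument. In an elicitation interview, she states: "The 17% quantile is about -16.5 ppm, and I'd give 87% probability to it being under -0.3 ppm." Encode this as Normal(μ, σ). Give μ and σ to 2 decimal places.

The p-quantile of Normal(μ,σ) is μ + z_p·σ, with z_{0.17} = -0.9542 and z_{0.87} = 1.126.
Eliminate σ: μ = (z₂·x₁ − z₁·x₂)/(z₂ − z₁) = (1.126·-16.5 − (-0.9542)·-0.3)/2.081 = -9.07.
Then σ = (x₂ − x₁)/(z₂ − z₁) = (-0.3 − -16.5)/2.081 = 7.79.

μ = -9.07, σ = 7.79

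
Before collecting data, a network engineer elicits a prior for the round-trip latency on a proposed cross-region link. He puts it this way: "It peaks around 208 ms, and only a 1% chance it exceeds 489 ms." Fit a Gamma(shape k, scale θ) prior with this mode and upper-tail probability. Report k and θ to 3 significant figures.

k ≈ 7.51, θ ≈ 32

Gamma(k,θ) with k>1 has mode (k−1)θ, so θ = 208/(k−1).
Need P(X < 489) = 0.99 with θ tied to k this way. Start at k = 2, θ = 208: P(X<489) ≈ 0.681.
Too low — raise k to concentrate. Iterating converges to k ≈ 7.51.
Then θ = 208/(7.51−1) ≈ 32.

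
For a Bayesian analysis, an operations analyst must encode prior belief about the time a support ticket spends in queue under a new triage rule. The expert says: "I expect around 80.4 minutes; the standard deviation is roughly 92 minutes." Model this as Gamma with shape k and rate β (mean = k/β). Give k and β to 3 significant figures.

k ≈ 0.764, β ≈ 0.0095

For Gamma(k, rate β): mean = k/β, variance = k/β², so CV = 1/√k.
CV = SD/mean = 92/80.4 = 1.144, hence k = 1/CV² = 0.764.
Then β = k/mean = 0.764/80.4 = 0.0095.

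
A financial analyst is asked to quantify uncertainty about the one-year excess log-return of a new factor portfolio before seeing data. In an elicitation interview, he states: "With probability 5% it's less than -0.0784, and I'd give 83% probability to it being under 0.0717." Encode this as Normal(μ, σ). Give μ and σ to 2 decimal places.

μ = 0.02, σ = 0.06

The p-quantile of Normal(μ,σ) is μ + z_p·σ, with z_{0.05} = -1.645 and z_{0.83} = 0.9542.
Eliminate σ: μ = (z₂·x₁ − z₁·x₂)/(z₂ − z₁) = (0.9542·-0.0784 − (-1.645)·0.0717)/2.599 = 0.02.
Then σ = (x₂ − x₁)/(z₂ − z₁) = (0.0717 − -0.0784)/2.599 = 0.06.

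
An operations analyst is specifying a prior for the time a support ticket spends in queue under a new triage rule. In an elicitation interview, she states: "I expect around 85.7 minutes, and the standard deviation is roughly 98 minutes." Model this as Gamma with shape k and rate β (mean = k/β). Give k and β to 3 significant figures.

For Gamma(k, rate β): mean = k/β, variance = k/β², so CV = 1/√k.
CV = SD/mean = 98/85.7 = 1.144, hence k = 1/CV² = 0.765.
Then β = k/mean = 0.765/85.7 = 0.00892.

k ≈ 0.765, β ≈ 0.00892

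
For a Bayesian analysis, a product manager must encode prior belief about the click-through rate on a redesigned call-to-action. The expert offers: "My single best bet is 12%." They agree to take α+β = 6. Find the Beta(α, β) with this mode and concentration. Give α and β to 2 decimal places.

For α,β > 1 the Beta mode is (α−1)/(α+β−2). With α+β = 6, the mode is (α−1)/4.
Set (α−1)/4 = 0.12 → α = 1 + 0.12·4 = 1.48.
β = 6 − α = 4.52.

α = 1.48, β = 4.52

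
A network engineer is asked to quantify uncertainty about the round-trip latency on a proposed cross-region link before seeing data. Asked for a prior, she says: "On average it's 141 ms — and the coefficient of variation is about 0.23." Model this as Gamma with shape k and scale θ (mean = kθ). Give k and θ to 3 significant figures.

k ≈ 18.9, θ ≈ 7.46

For Gamma(k, scale θ): mean = kθ, variance = kθ², so CV = 1/√k.
CV = 0.23, hence k = 1/CV² = 18.9.
Then θ = mean/k = 141/18.9 = 7.46.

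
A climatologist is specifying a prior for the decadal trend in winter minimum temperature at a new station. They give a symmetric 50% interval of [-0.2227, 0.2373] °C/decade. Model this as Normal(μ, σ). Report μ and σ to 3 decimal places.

μ = 0.007, σ = 0.341

A symmetric 50% interval runs μ ± z·σ with z = 0.6745.
Half-width = 0.23, so σ = 0.23/0.6745 = 0.341.
μ is the interval midpoint, 0.007.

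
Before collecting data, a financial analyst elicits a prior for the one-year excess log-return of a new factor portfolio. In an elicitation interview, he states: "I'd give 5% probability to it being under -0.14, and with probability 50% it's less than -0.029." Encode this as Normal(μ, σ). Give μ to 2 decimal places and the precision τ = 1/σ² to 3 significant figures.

For Normal(μ,σ), the p-quantile is μ + z_p·σ. Here z_{0.05} = -1.645, z_{0.5} = 0.
So -0.14 = μ − 1.645σ and -0.029 = μ + 0σ.
Subtracting: σ = (-0.029 − -0.14)/(0 − (-1.645)) = 0.07.
Then μ = -0.14 − (-1.645)·0.07 = -0.03.
Precision τ = 1/σ² = 1/0.06748² = 220.

μ = -0.03, τ = 220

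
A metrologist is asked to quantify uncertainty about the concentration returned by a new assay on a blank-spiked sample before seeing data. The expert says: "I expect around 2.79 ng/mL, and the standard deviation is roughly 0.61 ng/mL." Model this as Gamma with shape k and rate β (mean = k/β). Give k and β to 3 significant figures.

k ≈ 20.9, β ≈ 7.5

For Gamma(k, rate β): mean = k/β, variance = k/β², so CV = 1/√k.
CV = SD/mean = 0.61/2.79 = 0.2186, hence k = 1/CV² = 20.9.
Then β = k/mean = 20.9/2.79 = 7.5.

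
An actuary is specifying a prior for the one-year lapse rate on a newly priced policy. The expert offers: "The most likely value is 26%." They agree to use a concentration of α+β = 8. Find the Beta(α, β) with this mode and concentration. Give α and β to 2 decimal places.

For α,β > 1 the Beta mode is (α−1)/(α+β−2). With α+β = 8, the mode is (α−1)/6.
Set (α−1)/6 = 0.26 → α = 1 + 0.26·6 = 2.56.
β = 8 − α = 5.44.

α = 2.56, β = 5.44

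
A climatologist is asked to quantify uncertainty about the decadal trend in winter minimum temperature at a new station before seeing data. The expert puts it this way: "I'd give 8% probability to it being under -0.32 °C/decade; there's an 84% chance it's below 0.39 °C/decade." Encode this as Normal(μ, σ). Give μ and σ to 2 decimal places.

For Normal(μ,σ), the p-quantile is μ + z_p·σ. Here z_{0.08} = -1.405, z_{0.84} = 0.9945.
So -0.32 = μ − 1.405σ and 0.39 = μ + 0.9945σ.
Subtracting: σ = (0.39 − -0.32)/(0.9945 − (-1.405)) = 0.30.
Then μ = -0.32 − (-1.405)·0.30 = 0.10.

μ = 0.10, σ = 0.30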